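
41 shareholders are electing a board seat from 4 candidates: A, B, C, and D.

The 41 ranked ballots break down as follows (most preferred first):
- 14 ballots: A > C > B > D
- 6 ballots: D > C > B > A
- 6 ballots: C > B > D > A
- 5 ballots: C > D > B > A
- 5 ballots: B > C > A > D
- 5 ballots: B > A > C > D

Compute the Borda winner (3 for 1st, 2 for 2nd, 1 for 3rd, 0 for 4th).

A: 14×3 + 6×0 + 6×0 + 5×0 + 5×1 + 5×2 = 57
B: 14×1 + 6×1 + 6×2 + 5×1 + 5×3 + 5×3 = 67
C: 14×2 + 6×2 + 6×3 + 5×3 + 5×2 + 5×1 = 88
D: 14×0 + 6×3 + 6×1 + 5×2 + 5×0 + 5×0 = 34

C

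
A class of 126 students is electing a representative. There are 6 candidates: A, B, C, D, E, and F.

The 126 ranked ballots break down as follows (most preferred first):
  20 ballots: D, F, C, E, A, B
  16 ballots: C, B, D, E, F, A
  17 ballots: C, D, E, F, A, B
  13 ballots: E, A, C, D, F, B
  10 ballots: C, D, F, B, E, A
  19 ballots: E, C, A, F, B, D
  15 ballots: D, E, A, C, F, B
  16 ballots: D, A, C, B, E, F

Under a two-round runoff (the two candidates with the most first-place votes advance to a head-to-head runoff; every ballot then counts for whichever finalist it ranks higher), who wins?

C

Round 1 first-place votes: A 0, B 0, C 43, D 51, E 32, F 0. D and C advance.
Runoff: D is ranked above C on 51 ballots, C above D on 75.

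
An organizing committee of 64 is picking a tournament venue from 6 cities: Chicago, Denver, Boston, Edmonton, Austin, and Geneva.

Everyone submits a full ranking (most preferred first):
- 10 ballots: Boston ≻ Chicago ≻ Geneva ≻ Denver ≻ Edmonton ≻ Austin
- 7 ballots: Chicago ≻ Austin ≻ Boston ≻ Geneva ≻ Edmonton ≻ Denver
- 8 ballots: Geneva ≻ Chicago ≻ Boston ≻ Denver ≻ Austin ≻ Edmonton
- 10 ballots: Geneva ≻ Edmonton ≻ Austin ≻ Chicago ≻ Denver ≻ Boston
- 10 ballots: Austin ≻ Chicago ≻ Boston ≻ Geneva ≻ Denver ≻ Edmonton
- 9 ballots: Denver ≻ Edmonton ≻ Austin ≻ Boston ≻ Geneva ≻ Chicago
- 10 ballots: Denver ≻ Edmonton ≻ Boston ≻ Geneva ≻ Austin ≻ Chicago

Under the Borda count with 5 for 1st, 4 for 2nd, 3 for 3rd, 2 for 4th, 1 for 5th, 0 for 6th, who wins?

Chicago: 10×4 + 7×5 + 8×4 + 10×2 + 10×4 + 9×0 + 10×0 = 167
Denver: 10×2 + 7×0 + 8×2 + 10×1 + 10×1 + 9×5 + 10×5 = 151
Boston: 10×5 + 7×3 + 8×3 + 10×0 + 10×3 + 9×2 + 10×3 = 173
Edmonton: 10×1 + 7×1 + 8×0 + 10×4 + 10×0 + 9×4 + 10×4 = 133
Austin: 10×0 + 7×4 + 8×1 + 10×3 + 10×5 + 9×3 + 10×1 = 153
Geneva: 10×3 + 7×2 + 8×5 + 10×5 + 10×2 + 9×1 + 10×2 = 183

Geneva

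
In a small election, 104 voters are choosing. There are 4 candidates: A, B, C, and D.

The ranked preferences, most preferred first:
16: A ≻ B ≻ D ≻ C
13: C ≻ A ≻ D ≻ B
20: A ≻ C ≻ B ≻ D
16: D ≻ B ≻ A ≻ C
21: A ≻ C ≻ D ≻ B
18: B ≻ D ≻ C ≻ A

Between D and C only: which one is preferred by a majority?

D is ranked above C on 50 ballots; C above D on 54.

C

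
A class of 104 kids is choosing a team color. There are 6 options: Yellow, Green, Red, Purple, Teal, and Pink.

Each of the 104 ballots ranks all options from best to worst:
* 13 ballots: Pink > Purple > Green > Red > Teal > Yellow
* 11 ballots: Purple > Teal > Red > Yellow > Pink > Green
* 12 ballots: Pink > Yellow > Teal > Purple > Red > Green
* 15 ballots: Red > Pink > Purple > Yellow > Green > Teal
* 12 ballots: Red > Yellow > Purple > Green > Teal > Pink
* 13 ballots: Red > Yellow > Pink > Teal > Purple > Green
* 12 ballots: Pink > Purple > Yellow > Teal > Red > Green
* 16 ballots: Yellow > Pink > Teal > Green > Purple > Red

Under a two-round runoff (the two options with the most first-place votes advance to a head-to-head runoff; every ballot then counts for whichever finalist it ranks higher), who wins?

Round 1 first-place votes: Yellow 16, Green 0, Red 40, Purple 11, Teal 0, Pink 37. Red and Pink advance.
Runoff: Red is ranked above Pink on 51 ballots, Pink above Red on 53.

Pink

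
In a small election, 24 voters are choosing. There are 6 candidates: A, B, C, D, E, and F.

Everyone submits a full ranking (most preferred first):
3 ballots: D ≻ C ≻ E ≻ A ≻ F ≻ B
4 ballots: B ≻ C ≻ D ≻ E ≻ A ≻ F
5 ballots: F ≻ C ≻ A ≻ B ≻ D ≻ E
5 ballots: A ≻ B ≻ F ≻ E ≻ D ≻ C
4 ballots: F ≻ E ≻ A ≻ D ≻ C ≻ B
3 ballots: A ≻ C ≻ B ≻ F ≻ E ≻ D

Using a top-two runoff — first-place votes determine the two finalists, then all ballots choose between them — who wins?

A

Round 1 first-place votes: A 8, B 4, C 0, D 3, E 0, F 9. F and A advance.
Runoff: F is ranked above A on 9 ballots, A above F on 15.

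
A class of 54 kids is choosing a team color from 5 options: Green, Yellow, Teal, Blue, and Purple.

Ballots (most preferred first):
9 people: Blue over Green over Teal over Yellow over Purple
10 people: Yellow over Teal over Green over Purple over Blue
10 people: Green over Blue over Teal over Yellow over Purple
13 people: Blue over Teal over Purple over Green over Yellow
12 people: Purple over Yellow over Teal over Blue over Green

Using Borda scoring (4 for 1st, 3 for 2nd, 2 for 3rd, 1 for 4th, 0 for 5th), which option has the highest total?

Green: 9×3 + 10×2 + 10×4 + 13×1 + 12×0 = 100
Yellow: 9×1 + 10×4 + 10×1 + 13×0 + 12×3 = 95
Teal: 9×2 + 10×3 + 10×2 + 13×3 + 12×2 = 131
Blue: 9×4 + 10×0 + 10×3 + 13×4 + 12×1 = 130
Purple: 9×0 + 10×1 + 10×0 + 13×2 + 12×4 = 84

Teal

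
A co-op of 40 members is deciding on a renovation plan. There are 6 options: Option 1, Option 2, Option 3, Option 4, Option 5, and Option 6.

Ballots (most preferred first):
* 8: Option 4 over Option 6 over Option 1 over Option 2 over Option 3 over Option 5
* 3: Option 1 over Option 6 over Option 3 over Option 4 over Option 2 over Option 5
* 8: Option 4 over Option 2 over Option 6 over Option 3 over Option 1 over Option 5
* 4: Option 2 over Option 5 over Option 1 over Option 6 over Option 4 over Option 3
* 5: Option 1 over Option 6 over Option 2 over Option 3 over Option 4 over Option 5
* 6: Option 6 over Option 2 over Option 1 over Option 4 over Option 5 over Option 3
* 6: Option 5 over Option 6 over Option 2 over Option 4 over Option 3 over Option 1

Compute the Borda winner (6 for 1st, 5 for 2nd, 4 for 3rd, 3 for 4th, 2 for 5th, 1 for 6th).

Option 6

Option 1: 8×4 + 3×6 + 8×2 + 4×4 + 5×6 + 6×4 + 6×1 = 142
Option 2: 8×3 + 3×2 + 8×5 + 4×6 + 5×4 + 6×5 + 6×4 = 168
Option 3: 8×2 + 3×4 + 8×3 + 4×1 + 5×3 + 6×1 + 6×2 = 89
Option 4: 8×6 + 3×3 + 8×6 + 4×2 + 5×2 + 6×3 + 6×3 = 159
Option 5: 8×1 + 3×1 + 8×1 + 4×5 + 5×1 + 6×2 + 6×6 = 92
Option 6: 8×5 + 3×5 + 8×4 + 4×3 + 5×5 + 6×6 + 6×5 = 190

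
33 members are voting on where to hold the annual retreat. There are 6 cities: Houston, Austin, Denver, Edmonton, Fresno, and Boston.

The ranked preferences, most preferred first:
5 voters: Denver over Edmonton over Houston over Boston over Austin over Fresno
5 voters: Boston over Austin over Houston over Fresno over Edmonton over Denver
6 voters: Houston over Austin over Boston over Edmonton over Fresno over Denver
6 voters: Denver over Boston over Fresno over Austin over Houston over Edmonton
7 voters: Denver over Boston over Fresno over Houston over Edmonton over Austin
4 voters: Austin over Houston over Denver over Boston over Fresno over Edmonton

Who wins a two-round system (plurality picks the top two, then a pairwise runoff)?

Denver

Round 1 first-place votes: Houston 6, Austin 4, Denver 18, Edmonton 0, Fresno 0, Boston 5. Denver and Houston advance.
Runoff: Denver is ranked above Houston on 18 ballots, Houston above Denver on 15.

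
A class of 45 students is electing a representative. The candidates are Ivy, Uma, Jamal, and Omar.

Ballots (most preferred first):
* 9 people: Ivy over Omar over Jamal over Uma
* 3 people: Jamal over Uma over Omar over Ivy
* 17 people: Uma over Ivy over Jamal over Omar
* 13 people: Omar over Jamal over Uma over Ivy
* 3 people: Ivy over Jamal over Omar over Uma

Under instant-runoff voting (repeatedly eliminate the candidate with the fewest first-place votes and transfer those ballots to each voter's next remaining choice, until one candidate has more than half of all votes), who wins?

Omar

Round 1: Ivy 12, Uma 17, Jamal 3, Omar 13. Jamal eliminated.
Round 2: Ivy 12, Uma 20, Omar 13. Ivy eliminated.
Round 3: Uma 20, Omar 25. Omar has a majority (≥23).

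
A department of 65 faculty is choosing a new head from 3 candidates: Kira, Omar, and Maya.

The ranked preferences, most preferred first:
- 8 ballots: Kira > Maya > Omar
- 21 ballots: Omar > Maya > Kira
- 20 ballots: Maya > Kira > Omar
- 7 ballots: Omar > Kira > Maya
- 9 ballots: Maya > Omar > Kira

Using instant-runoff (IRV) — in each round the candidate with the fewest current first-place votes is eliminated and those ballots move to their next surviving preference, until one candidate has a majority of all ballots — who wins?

Round 1: Kira 8, Omar 28, Maya 29. Kira eliminated.
Round 2: Omar 28, Maya 37. Maya has a majority (≥33).

Maya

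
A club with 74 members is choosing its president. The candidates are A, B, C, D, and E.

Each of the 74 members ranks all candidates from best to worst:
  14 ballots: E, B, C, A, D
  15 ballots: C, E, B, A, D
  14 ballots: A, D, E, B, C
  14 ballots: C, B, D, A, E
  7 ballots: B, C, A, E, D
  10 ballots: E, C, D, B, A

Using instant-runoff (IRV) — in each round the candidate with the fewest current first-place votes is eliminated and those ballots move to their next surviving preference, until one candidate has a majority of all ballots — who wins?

Round 1: A 14, B 7, C 29, D 0, E 24. D eliminated.
Round 2: A 14, B 7, C 29, E 24. B eliminated.
Round 3: A 14, C 36, E 24. A eliminated.
Round 4: C 36, E 38. E has a majority (≥38).

E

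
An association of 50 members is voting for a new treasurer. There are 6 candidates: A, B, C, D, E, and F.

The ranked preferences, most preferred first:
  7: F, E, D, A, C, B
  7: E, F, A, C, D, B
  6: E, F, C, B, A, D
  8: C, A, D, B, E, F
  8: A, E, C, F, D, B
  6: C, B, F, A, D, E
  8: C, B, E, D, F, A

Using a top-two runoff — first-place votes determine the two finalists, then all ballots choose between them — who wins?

E

Round 1 first-place votes: A 8, B 0, C 22, D 0, E 13, F 7. C and E advance.
Runoff: C is ranked above E on 22 ballots, E above C on 28.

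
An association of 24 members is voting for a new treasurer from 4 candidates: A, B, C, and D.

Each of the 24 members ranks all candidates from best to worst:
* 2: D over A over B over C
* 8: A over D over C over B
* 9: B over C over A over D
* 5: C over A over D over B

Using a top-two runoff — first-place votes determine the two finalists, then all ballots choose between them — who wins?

A

Round 1 first-place votes: A 8, B 9, C 5, D 2. B and A advance.
Runoff: B is ranked above A on 9 ballots, A above B on 15.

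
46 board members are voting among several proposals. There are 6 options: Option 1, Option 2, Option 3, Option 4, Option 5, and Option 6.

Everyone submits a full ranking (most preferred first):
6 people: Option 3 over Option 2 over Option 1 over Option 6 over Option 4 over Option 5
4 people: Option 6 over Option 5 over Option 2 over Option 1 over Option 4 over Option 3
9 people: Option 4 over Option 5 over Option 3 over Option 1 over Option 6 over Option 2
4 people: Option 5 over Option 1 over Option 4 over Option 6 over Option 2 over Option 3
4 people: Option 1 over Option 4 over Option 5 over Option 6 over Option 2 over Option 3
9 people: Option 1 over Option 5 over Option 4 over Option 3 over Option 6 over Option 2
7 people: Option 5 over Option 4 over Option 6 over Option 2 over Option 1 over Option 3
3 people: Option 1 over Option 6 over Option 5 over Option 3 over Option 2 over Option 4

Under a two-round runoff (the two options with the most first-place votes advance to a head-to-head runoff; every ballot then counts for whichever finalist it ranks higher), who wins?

Round 1 first-place votes: Option 1 16, Option 2 0, Option 3 6, Option 4 9, Option 5 11, Option 6 4. Option 1 and Option 5 advance.
Runoff: Option 1 is ranked above Option 5 on 22 ballots, Option 5 above Option 1 on 24.

Option 5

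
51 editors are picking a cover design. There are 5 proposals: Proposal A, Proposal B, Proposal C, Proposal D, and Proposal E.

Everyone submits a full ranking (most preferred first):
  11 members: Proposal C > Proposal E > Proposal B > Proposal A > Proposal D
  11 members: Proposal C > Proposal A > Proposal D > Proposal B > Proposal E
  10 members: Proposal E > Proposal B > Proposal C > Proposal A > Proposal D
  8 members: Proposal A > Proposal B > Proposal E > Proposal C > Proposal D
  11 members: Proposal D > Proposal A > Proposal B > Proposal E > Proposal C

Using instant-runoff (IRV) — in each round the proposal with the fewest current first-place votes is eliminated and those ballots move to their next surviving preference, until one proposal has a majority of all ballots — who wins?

Round 1: Proposal A 8, Proposal B 0, Proposal C 22, Proposal D 11, Proposal E 10. Proposal B eliminated.
Round 2: Proposal A 8, Proposal C 22, Proposal D 11, Proposal E 10. Proposal A eliminated.
Round 3: Proposal C 22, Proposal D 11, Proposal E 18. Proposal D eliminated.
Round 4: Proposal C 22, Proposal E 29. Proposal E has a majority (≥26).

Proposal E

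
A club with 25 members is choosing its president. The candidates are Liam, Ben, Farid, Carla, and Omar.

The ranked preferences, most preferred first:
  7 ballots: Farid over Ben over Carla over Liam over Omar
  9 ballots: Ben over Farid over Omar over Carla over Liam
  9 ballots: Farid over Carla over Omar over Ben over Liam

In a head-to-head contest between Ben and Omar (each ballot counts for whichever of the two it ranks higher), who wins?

Ben

Ben is ranked above Omar on 16 ballots; Omar above Ben on 9.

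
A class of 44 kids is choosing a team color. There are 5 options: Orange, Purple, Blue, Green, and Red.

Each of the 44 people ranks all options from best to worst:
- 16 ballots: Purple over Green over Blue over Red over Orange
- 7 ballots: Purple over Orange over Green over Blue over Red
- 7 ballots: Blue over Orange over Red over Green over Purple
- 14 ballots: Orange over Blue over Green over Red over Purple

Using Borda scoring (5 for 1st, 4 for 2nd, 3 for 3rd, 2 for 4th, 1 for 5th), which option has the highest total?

Orange: 16×1 + 7×4 + 7×4 + 14×5 = 142
Purple: 16×5 + 7×5 + 7×1 + 14×1 = 136
Blue: 16×3 + 7×2 + 7×5 + 14×4 = 153
Green: 16×4 + 7×3 + 7×2 + 14×3 = 141
Red: 16×2 + 7×1 + 7×3 + 14×2 = 88

Blue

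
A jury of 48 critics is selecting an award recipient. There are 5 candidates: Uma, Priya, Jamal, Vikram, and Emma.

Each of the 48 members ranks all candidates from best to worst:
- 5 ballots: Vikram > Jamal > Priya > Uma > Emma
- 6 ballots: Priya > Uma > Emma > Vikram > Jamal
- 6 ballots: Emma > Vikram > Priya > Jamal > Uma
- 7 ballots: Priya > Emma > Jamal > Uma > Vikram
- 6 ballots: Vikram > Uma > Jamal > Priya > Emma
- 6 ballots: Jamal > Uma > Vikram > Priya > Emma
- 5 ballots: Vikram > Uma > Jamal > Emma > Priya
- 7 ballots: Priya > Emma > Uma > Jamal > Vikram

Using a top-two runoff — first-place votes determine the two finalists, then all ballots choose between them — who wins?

Round 1 first-place votes: Uma 0, Priya 20, Jamal 6, Vikram 16, Emma 6. Priya and Vikram advance.
Runoff: Priya is ranked above Vikram on 20 ballots, Vikram above Priya on 28.

Vikram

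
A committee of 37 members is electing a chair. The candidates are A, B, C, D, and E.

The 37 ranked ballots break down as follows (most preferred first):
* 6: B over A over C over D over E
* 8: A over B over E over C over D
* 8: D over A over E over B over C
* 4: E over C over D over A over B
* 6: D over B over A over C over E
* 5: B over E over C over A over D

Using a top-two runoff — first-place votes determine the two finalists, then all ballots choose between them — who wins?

B

Round 1 first-place votes: A 8, B 11, C 0, D 14, E 4. D and B advance.
Runoff: D is ranked above B on 18 ballots, B above D on 19.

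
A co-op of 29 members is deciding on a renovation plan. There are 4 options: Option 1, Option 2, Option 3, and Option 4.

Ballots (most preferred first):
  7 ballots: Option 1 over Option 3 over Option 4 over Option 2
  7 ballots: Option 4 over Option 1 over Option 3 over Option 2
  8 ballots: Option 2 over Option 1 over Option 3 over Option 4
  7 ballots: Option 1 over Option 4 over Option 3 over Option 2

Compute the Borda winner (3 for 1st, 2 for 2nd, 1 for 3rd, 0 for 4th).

Option 1: 7×3 + 7×2 + 8×2 + 7×3 = 72
Option 2: 7×0 + 7×0 + 8×3 + 7×0 = 24
Option 3: 7×2 + 7×1 + 8×1 + 7×1 = 36
Option 4: 7×1 + 7×3 + 8×0 + 7×2 = 42

Option 1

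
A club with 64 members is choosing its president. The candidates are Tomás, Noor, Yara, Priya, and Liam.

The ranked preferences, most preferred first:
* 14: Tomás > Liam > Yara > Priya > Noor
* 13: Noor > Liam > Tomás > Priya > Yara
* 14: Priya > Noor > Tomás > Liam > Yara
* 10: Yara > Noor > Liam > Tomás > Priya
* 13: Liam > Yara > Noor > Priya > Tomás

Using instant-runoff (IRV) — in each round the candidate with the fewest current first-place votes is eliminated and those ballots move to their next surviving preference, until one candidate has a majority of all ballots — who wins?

Noor

Round 1: Tomás 14, Noor 13, Yara 10, Priya 14, Liam 13. Yara eliminated.
Round 2: Tomás 14, Noor 23, Priya 14, Liam 13. Liam eliminated.
Round 3: Tomás 14, Noor 36, Priya 14. Noor has a majority (≥33).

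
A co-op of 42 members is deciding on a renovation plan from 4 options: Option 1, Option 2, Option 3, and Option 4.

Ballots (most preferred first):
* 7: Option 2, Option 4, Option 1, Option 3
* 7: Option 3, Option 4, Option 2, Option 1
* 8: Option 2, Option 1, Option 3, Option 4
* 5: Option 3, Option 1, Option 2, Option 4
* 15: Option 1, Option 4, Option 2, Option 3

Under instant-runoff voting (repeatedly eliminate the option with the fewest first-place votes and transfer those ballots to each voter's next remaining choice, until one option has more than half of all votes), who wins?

Round 1: Option 1 15, Option 2 15, Option 3 12, Option 4 0. Option 4 eliminated.
Round 2: Option 1 15, Option 2 15, Option 3 12. Option 3 eliminated.
Round 3: Option 1 20, Option 2 22. Option 2 has a majority (≥22).

Option 2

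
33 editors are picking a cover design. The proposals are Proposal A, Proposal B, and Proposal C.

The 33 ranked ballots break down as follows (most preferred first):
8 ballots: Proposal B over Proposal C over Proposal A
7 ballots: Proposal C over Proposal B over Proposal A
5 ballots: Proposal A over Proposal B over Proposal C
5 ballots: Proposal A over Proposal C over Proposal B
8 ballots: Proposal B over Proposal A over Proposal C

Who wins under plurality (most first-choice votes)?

First-place votes: Proposal A 10, Proposal B 16, Proposal C 7.

Proposal B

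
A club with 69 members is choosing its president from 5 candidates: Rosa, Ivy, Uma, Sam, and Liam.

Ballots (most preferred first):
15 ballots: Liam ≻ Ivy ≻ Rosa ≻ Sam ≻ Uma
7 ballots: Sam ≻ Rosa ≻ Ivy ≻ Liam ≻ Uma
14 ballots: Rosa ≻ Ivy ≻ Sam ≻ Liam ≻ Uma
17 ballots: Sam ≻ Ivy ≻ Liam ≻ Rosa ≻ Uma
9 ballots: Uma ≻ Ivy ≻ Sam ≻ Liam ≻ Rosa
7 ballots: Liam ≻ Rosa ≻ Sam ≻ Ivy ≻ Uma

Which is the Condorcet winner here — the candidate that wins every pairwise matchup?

Ivy vs Rosa: 41–28
Ivy vs Uma: 60–9
Ivy vs Sam: 38–31
Ivy vs Liam: 47–22
Ivy beats every other candidate.

Ivy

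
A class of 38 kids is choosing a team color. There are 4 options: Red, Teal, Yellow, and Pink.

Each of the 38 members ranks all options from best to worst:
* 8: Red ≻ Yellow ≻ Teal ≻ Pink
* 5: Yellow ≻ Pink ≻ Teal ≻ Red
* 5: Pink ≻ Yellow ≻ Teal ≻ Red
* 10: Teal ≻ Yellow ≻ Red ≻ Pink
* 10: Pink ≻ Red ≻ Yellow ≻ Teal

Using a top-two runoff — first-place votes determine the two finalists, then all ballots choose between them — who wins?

Pink

Round 1 first-place votes: Red 8, Teal 10, Yellow 5, Pink 15. Pink and Teal advance.
Runoff: Pink is ranked above Teal on 20 ballots, Teal above Pink on 18.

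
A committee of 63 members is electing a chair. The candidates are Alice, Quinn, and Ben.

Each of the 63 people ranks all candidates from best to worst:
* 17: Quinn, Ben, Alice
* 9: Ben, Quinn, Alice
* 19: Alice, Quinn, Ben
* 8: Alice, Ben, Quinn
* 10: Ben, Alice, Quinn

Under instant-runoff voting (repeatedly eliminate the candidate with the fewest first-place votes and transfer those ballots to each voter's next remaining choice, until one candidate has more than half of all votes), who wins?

Round 1: Alice 27, Quinn 17, Ben 19. Quinn eliminated.
Round 2: Alice 27, Ben 36. Ben has a majority (≥32).

Ben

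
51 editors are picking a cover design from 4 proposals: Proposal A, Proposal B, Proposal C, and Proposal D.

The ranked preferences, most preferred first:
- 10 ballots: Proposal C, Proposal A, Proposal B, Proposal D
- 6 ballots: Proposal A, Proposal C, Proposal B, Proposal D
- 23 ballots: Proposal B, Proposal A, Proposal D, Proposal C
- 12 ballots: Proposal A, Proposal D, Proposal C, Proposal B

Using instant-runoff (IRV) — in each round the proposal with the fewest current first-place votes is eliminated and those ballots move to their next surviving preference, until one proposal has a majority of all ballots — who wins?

Proposal A

Round 1: Proposal A 18, Proposal B 23, Proposal C 10, Proposal D 0. Proposal D eliminated.
Round 2: Proposal A 18, Proposal B 23, Proposal C 10. Proposal C eliminated.
Round 3: Proposal A 28, Proposal B 23. Proposal A has a majority (≥26).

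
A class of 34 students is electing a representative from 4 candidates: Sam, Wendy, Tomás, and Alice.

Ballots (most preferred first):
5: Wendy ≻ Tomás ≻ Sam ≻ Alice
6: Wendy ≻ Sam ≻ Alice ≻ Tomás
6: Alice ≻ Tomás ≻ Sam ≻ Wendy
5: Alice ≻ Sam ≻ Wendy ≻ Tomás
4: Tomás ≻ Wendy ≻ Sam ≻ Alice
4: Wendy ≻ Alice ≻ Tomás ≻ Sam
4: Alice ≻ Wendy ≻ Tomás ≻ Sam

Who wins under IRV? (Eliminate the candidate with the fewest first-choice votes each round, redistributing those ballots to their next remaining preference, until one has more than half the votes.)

Round 1: Sam 0, Wendy 15, Tomás 4, Alice 15. Sam eliminated.
Round 2: Wendy 15, Tomás 4, Alice 15. Tomás eliminated.
Round 3: Wendy 19, Alice 15. Wendy has a majority (≥18).

Wendy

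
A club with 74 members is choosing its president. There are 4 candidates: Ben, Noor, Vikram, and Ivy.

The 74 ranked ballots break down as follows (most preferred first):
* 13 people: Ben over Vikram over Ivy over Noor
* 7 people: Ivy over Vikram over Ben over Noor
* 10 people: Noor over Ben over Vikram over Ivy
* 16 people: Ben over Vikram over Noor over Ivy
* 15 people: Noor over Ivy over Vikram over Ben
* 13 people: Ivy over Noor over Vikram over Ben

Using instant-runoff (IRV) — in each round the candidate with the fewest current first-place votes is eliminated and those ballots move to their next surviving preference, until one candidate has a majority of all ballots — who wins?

Round 1: Ben 29, Noor 25, Vikram 0, Ivy 20. Vikram eliminated.
Round 2: Ben 29, Noor 25, Ivy 20. Ivy eliminated.
Round 3: Ben 36, Noor 38. Noor has a majority (≥38).

Noor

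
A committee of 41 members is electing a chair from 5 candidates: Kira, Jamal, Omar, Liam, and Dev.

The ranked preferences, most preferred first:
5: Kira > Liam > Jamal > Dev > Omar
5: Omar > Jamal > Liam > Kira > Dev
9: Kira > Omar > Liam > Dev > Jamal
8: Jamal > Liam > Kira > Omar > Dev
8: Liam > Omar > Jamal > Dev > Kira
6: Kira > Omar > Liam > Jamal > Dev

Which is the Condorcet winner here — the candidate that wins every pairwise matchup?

Liam

Liam vs Kira: 21–20
Liam vs Jamal: 28–13
Liam vs Omar: 21–20
Liam vs Dev: 41–0
Liam beats every other candidate.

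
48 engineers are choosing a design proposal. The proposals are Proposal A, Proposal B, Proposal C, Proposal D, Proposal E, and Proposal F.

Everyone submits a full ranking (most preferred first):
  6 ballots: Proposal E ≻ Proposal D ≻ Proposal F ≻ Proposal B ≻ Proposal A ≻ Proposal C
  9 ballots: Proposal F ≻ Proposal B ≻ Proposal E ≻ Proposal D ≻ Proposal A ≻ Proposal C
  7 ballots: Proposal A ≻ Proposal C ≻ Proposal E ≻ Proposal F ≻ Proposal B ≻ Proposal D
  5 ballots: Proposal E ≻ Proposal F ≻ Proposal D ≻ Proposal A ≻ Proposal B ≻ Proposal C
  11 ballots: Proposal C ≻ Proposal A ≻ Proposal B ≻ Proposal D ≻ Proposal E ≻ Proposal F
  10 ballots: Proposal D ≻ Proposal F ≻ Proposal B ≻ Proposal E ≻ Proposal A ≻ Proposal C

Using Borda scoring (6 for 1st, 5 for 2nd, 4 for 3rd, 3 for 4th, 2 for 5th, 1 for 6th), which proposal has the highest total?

Proposal A: 6×2 + 9×2 + 7×6 + 5×3 + 11×5 + 10×2 = 162
Proposal B: 6×3 + 9×5 + 7×2 + 5×2 + 11×4 + 10×4 = 171
Proposal C: 6×1 + 9×1 + 7×5 + 5×1 + 11×6 + 10×1 = 131
Proposal D: 6×5 + 9×3 + 7×1 + 5×4 + 11×3 + 10×6 = 177
Proposal E: 6×6 + 9×4 + 7×4 + 5×6 + 11×2 + 10×3 = 182
Proposal F: 6×4 + 9×6 + 7×3 + 5×5 + 11×1 + 10×5 = 185

Proposal F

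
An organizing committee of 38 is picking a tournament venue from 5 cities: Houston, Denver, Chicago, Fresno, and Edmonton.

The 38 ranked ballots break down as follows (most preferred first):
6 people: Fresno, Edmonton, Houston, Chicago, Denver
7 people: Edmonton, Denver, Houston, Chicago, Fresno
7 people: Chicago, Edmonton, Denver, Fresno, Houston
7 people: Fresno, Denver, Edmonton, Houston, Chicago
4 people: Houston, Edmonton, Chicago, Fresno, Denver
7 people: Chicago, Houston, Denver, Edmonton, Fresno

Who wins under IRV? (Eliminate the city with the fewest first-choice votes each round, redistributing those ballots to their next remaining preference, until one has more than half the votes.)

Round 1: Houston 4, Denver 0, Chicago 14, Fresno 13, Edmonton 7. Denver eliminated.
Round 2: Houston 4, Chicago 14, Fresno 13, Edmonton 7. Houston eliminated.
Round 3: Chicago 14, Fresno 13, Edmonton 11. Edmonton eliminated.
Round 4: Chicago 25, Fresno 13. Chicago has a majority (≥20).

Chicago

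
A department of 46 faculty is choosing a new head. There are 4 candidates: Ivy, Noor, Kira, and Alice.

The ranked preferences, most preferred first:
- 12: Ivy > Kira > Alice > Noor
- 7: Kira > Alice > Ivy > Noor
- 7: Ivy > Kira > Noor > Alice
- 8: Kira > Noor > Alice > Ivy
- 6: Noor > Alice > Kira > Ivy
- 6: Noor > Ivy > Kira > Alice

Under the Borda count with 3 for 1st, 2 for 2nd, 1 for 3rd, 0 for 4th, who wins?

Kira

Ivy: 12×3 + 7×1 + 7×3 + 8×0 + 6×0 + 6×2 = 76
Noor: 12×0 + 7×0 + 7×1 + 8×2 + 6×3 + 6×3 = 59
Kira: 12×2 + 7×3 + 7×2 + 8×3 + 6×1 + 6×1 = 95
Alice: 12×1 + 7×2 + 7×0 + 8×1 + 6×2 + 6×0 = 46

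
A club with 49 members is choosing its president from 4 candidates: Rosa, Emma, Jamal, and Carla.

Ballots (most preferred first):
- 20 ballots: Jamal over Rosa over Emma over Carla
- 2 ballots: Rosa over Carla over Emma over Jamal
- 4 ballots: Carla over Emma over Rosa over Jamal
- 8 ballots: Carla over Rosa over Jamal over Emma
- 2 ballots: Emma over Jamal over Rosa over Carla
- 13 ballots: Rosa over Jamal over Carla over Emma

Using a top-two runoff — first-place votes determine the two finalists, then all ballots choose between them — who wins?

Rosa

Round 1 first-place votes: Rosa 15, Emma 2, Jamal 20, Carla 12. Jamal and Rosa advance.
Runoff: Jamal is ranked above Rosa on 22 ballots, Rosa above Jamal on 27.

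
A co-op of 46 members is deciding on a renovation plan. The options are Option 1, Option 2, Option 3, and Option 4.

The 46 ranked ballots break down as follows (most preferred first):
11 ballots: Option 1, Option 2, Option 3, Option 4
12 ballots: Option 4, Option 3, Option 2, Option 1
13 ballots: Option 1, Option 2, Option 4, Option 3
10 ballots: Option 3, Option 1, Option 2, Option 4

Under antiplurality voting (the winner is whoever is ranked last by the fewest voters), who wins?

Option 2

Last-place votes: Option 1 12, Option 2 0, Option 3 13, Option 4 21.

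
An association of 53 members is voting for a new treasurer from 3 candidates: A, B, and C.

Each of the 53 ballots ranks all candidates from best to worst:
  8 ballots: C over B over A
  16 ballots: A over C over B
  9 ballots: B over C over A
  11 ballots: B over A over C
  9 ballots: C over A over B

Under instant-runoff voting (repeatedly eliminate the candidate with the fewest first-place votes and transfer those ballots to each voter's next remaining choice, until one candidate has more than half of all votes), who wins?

Round 1: A 16, B 20, C 17. A eliminated.
Round 2: B 20, C 33. C has a majority (≥27).

C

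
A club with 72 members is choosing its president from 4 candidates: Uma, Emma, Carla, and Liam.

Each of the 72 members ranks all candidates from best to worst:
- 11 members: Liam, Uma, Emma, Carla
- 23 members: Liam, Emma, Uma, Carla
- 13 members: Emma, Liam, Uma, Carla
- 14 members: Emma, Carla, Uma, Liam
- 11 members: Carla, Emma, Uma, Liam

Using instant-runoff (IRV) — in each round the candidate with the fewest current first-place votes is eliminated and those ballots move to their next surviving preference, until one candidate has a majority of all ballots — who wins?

Emma

Round 1: Uma 0, Emma 27, Carla 11, Liam 34. Uma eliminated.
Round 2: Emma 27, Carla 11, Liam 34. Carla eliminated.
Round 3: Emma 38, Liam 34. Emma has a majority (≥37).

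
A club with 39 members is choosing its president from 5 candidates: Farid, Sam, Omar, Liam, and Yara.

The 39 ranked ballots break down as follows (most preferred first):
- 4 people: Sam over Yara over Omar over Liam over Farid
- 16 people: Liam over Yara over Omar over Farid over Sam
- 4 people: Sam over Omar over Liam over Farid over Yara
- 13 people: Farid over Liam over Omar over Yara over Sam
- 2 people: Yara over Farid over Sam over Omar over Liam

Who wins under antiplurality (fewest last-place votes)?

Omar

Last-place votes: Farid 4, Sam 29, Omar 0, Liam 2, Yara 4.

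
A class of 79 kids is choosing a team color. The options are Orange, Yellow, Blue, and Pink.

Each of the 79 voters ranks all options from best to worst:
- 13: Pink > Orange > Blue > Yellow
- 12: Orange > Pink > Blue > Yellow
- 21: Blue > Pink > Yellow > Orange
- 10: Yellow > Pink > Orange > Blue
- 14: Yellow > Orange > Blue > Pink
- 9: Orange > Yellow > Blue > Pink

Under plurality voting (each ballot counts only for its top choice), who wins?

Yellow

First-place votes: Orange 21, Yellow 24, Blue 21, Pink 13.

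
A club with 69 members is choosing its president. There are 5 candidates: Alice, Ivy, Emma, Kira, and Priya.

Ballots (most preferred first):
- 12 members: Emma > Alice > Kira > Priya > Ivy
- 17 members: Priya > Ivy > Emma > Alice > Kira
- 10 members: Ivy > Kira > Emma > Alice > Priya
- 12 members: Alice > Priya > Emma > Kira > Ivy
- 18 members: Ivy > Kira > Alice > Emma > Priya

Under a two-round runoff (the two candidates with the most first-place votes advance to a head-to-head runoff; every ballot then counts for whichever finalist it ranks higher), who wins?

Round 1 first-place votes: Alice 12, Ivy 28, Emma 12, Kira 0, Priya 17. Ivy and Priya advance.
Runoff: Ivy is ranked above Priya on 28 ballots, Priya above Ivy on 41.

Priya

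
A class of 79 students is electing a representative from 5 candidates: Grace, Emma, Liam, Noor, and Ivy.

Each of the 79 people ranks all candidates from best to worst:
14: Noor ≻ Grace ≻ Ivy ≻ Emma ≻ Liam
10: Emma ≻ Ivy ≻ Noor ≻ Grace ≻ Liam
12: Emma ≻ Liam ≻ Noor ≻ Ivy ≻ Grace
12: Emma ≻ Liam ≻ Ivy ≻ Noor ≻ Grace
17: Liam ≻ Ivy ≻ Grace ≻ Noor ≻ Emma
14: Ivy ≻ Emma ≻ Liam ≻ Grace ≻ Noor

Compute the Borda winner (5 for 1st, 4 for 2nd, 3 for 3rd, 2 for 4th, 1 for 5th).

Ivy

Grace: 14×4 + 10×2 + 12×1 + 12×1 + 17×3 + 14×2 = 179
Emma: 14×2 + 10×5 + 12×5 + 12×5 + 17×1 + 14×4 = 271
Liam: 14×1 + 10×1 + 12×4 + 12×4 + 17×5 + 14×3 = 247
Noor: 14×5 + 10×3 + 12×3 + 12×2 + 17×2 + 14×1 = 208
Ivy: 14×3 + 10×4 + 12×2 + 12×3 + 17×4 + 14×5 = 280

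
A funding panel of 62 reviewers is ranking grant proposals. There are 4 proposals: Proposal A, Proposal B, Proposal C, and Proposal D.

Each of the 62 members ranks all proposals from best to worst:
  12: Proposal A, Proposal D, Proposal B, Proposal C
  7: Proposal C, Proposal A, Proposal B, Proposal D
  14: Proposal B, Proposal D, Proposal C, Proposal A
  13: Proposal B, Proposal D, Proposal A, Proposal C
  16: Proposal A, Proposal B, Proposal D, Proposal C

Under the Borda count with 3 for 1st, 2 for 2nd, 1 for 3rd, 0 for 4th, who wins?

Proposal A: 12×3 + 7×2 + 14×0 + 13×1 + 16×3 = 111
Proposal B: 12×1 + 7×1 + 14×3 + 13×3 + 16×2 = 132
Proposal C: 12×0 + 7×3 + 14×1 + 13×0 + 16×0 = 35
Proposal D: 12×2 + 7×0 + 14×2 + 13×2 + 16×1 = 94

Proposal B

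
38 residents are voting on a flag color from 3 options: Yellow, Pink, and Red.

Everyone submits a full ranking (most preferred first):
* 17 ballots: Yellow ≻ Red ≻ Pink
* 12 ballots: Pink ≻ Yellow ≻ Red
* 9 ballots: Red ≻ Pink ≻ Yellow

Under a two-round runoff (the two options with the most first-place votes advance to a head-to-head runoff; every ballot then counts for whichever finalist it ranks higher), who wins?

Pink

Round 1 first-place votes: Yellow 17, Pink 12, Red 9. Yellow and Pink advance.
Runoff: Yellow is ranked above Pink on 17 ballots, Pink above Yellow on 21.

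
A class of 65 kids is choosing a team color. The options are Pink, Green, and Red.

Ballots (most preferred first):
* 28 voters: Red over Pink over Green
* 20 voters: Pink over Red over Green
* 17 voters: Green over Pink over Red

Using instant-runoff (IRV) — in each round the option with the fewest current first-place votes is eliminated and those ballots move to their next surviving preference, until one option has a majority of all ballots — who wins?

Round 1: Pink 20, Green 17, Red 28. Green eliminated.
Round 2: Pink 37, Red 28. Pink has a majority (≥33).

Pink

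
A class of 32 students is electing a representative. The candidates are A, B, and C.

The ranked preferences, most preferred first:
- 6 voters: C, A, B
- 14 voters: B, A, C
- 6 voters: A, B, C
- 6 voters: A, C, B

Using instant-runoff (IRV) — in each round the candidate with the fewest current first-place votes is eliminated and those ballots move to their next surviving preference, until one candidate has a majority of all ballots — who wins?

A

Round 1: A 12, B 14, C 6. C eliminated.
Round 2: A 18, B 14. A has a majority (≥17).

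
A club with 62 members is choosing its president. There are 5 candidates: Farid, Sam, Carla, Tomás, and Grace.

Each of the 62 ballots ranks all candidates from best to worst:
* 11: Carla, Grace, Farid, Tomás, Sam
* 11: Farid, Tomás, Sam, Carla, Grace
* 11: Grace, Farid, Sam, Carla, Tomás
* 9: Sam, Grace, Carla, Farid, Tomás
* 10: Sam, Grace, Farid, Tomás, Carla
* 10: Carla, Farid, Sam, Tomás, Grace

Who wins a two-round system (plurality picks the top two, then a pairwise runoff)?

Sam

Round 1 first-place votes: Farid 11, Sam 19, Carla 21, Tomás 0, Grace 11. Carla and Sam advance.
Runoff: Carla is ranked above Sam on 21 ballots, Sam above Carla on 41.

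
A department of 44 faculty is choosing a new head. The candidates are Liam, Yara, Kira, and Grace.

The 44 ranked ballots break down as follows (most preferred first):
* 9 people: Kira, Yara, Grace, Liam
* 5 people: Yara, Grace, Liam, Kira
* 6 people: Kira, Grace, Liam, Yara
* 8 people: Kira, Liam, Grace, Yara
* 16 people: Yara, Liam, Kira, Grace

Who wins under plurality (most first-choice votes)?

Kira

First-place votes: Liam 0, Yara 21, Kira 23, Grace 0.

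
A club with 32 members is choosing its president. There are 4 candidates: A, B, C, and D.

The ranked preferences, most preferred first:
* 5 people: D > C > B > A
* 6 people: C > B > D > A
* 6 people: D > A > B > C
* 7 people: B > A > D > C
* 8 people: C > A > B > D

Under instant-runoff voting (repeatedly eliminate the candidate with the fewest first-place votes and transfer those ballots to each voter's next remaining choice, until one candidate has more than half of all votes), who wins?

Round 1: A 0, B 7, C 14, D 11. A eliminated.
Round 2: B 7, C 14, D 11. B eliminated.
Round 3: C 14, D 18. D has a majority (≥17).

D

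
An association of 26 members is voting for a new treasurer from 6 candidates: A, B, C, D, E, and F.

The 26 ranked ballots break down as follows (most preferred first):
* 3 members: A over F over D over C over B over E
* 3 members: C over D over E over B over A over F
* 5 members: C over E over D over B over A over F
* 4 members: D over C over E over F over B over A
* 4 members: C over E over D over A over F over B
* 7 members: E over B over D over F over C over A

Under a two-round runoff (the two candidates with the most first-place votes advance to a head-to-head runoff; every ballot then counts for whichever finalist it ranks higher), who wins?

C

Round 1 first-place votes: A 3, B 0, C 12, D 4, E 7, F 0. C and E advance.
Runoff: C is ranked above E on 19 ballots, E above C on 7.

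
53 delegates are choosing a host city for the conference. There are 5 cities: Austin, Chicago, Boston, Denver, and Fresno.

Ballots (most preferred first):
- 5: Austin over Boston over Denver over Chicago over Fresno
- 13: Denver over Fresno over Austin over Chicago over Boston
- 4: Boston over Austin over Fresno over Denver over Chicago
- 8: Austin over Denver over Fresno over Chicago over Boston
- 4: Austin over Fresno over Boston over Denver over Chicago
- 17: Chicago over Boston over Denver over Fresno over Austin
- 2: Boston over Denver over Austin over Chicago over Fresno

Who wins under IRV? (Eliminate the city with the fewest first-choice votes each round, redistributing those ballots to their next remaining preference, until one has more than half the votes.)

Round 1: Austin 17, Chicago 17, Boston 6, Denver 13, Fresno 0. Fresno eliminated.
Round 2: Austin 17, Chicago 17, Boston 6, Denver 13. Boston eliminated.
Round 3: Austin 21, Chicago 17, Denver 15. Denver eliminated.
Round 4: Austin 36, Chicago 17. Austin has a majority (≥27).

Austin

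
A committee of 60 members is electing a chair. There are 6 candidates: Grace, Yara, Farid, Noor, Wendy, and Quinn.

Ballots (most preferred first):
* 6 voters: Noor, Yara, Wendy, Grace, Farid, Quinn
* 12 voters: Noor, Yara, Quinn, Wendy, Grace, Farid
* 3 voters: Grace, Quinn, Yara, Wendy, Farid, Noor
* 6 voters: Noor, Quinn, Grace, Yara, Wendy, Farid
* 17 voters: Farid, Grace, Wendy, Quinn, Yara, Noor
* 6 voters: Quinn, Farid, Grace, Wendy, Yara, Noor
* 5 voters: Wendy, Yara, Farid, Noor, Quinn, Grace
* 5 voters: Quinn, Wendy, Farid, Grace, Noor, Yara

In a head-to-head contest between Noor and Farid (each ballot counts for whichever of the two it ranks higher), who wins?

Farid

Noor is ranked above Farid on 24 ballots; Farid above Noor on 36.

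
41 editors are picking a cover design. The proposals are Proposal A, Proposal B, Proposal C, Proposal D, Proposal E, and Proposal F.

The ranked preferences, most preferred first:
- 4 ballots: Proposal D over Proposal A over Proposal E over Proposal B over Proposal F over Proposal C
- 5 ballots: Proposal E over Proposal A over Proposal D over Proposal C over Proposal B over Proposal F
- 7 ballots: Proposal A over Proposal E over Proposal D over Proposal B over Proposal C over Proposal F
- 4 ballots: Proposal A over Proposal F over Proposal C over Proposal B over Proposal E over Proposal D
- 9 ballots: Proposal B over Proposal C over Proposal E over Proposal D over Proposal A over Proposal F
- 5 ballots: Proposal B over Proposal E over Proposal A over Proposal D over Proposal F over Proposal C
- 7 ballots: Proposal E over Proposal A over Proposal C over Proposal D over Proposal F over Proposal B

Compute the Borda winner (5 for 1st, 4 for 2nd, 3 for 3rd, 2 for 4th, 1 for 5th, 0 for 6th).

Proposal A: 4×4 + 5×4 + 7×5 + 4×5 + 9×1 + 5×3 + 7×4 = 143
Proposal B: 4×2 + 5×1 + 7×2 + 4×2 + 9×5 + 5×5 + 7×0 = 105
Proposal C: 4×0 + 5×2 + 7×1 + 4×3 + 9×4 + 5×0 + 7×3 = 86
Proposal D: 4×5 + 5×3 + 7×3 + 4×0 + 9×2 + 5×2 + 7×2 = 98
Proposal E: 4×3 + 5×5 + 7×4 + 4×1 + 9×3 + 5×4 + 7×5 = 151
Proposal F: 4×1 + 5×0 + 7×0 + 4×4 + 9×0 + 5×1 + 7×1 = 32

Proposal E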